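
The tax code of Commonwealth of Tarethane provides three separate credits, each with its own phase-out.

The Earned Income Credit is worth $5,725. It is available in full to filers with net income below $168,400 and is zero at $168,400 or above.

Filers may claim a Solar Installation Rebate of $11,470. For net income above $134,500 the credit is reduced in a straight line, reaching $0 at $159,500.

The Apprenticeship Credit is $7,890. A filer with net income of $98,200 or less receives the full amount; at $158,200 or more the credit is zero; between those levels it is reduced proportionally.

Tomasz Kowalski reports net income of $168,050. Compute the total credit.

$5,725

Earned Income Credit: $168,050 is below the $168,400 cutoff, so the full $5,725 applies.
Solar Installation Rebate: $168,050 is at or above $159,500, so the credit is $0.
Apprenticeship Credit: $168,050 is at or above $158,200, so the credit is $0.
Total: $5,725 + $0 + $0 = $5,725.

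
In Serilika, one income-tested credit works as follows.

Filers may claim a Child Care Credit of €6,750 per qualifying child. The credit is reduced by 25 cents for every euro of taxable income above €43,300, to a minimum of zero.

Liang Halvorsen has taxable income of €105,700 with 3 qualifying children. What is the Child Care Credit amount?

€4,650

Child Care Credit: base = 3 × €6,750 = €20,250. 25% of the €62,400 excess over €43,300 is €15,600; credit = €20,250 − €15,600 = €4,650.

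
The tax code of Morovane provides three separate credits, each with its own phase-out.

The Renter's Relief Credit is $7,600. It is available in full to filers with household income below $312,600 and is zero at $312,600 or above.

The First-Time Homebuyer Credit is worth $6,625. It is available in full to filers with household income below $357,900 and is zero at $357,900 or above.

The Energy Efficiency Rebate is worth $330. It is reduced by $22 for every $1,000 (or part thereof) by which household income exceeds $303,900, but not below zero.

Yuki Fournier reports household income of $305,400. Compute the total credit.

$14,511

Renter's Relief Credit: $305,400 is below the $312,600 cutoff, so the full $7,600 applies.
First-Time Homebuyer Credit: $305,400 is below the $357,900 cutoff, so the full $6,625 applies.
Energy Efficiency Rebate: income exceeds $303,900 by $1,500, which is 2 full-or-partial $1,000 increments; reduction = 2 × $22 = $44, leaving $286.
Total: $7,600 + $6,625 + $286 = $14,511.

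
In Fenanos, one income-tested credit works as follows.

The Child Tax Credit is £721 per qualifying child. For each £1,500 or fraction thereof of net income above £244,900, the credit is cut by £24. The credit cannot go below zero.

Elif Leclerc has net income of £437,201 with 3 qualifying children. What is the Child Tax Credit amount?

Child Tax Credit: base = 3 × £721 = £2,163. income exceeds £244,900 by £192,301 → 129 increments × £24 = £3,096 ≥ base, so the credit is £0.

£0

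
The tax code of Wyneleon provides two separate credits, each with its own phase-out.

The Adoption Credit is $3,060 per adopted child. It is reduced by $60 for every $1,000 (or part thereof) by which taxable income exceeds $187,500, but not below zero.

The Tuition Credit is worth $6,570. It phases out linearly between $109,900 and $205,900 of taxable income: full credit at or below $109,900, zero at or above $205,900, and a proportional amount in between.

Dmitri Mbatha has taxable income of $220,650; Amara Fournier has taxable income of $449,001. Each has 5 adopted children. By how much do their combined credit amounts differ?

$13,260

Dmitri ($220,650): Adoption Credit: base = 5 × $3,060 = $15,300. income exceeds $187,500 by $33,150, which is 34 full-or-partial $1,000 increments; reduction = 34 × $60 = $2,040, leaving $13,260. Tuition Credit: $220,650 is at or above $205,900, so the credit is $0. total $13,260 + $0 = $13,260
Amara ($449,001): Adoption Credit: base = 5 × $3,060 = $15,300. income exceeds $187,500 by $261,501 → 262 increments × $60 = $15,720 ≥ base, so the credit is $0. Tuition Credit: $449,001 is at or above $205,900, so the credit is $0. total $0 + $0 = $0
Difference: |$13,260 − $0| = $13,260.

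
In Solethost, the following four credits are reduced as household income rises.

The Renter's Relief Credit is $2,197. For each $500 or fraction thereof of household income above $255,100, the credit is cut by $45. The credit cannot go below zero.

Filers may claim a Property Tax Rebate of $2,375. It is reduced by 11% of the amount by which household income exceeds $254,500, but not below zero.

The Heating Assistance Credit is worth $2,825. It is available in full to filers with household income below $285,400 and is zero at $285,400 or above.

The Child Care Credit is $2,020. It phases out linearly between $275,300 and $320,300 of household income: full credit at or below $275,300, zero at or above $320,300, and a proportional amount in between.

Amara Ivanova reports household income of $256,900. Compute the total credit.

Renter's Relief Credit: income exceeds $255,100 by $1,800, which is 4 full-or-partial $500 increments; reduction = 4 × $45 = $180, leaving $2,017.
Property Tax Rebate: 11% of the $2,400 excess over $254,500 is $264; credit = $2,375 − $264 = $2,111.
Heating Assistance Credit: $256,900 is below the $285,400 cutoff, so the full $2,825 applies.
Child Care Credit: $256,900 is at or below the $275,300 threshold, so the full $2,020 applies.
Total: $2,017 + $2,111 + $2,825 + $2,020 = $8,973.

$8,973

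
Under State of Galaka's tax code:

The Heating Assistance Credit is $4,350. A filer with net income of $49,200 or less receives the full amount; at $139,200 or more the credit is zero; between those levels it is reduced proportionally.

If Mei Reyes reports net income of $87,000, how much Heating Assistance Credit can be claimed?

$2,523

Heating Assistance Credit: $87,000 is $37,800 into a $90,000 phase-out range, leaving 52,200/90,000 of the credit: $4,350 × 52,200/90,000 = $2,523.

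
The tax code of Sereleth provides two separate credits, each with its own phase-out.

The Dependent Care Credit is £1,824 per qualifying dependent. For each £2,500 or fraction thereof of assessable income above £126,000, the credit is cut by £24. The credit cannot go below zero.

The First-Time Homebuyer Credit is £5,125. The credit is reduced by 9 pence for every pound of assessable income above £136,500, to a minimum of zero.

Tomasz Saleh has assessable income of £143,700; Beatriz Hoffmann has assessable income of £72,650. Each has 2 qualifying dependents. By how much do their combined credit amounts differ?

Tomasz (£143,700): Dependent Care Credit: base = 2 × £1,824 = £3,648. income exceeds £126,000 by £17,700, which is 8 full-or-partial £2,500 increments; reduction = 8 × £24 = £192, leaving £3,456. First-Time Homebuyer Credit: 9% of the £7,200 excess over £136,500 is £648; credit = £5,125 − £648 = £4,477. total £3,456 + £4,477 = £7,933
Beatriz (£72,650): Dependent Care Credit: base = 2 × £1,824 = £3,648. £72,650 is at or below the £126,000 threshold, so the full £3,648 applies. First-Time Homebuyer Credit: £72,650 is at or below the £136,500 threshold, so the full £5,125 applies. total £3,648 + £5,125 = £8,773
Difference: |£7,933 − £8,773| = £840.

£840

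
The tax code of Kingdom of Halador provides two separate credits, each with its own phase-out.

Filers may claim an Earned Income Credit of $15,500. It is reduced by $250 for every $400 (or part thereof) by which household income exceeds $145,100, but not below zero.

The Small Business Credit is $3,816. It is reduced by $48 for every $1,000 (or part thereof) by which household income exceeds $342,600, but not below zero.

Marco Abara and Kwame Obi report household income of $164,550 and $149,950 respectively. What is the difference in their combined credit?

$9,000

Marco ($164,550): Earned Income Credit: income exceeds $145,100 by $19,450, which is 49 full-or-partial $400 increments; reduction = 49 × $250 = $12,250, leaving $3,250. Small Business Credit: $164,550 is at or below the $342,600 threshold, so the full $3,816 applies. total $3,250 + $3,816 = $7,066
Kwame ($149,950): Earned Income Credit: income exceeds $145,100 by $4,850, which is 13 full-or-partial $400 increments; reduction = 13 × $250 = $3,250, leaving $12,250. Small Business Credit: $149,950 is at or below the $342,600 threshold, so the full $3,816 applies. total $12,250 + $3,816 = $16,066
Difference: |$7,066 − $16,066| = $9,000.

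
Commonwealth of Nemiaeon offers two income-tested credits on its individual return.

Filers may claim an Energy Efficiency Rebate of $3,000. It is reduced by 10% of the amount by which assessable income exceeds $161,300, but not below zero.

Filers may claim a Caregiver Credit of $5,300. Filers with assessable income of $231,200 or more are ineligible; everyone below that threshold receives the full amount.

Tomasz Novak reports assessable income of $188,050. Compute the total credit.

$5,625

Energy Efficiency Rebate: 10% of the $26,750 excess over $161,300 is $2,675; credit = $3,000 − $2,675 = $325.
Caregiver Credit: $188,050 is below the $231,200 cutoff, so the full $5,300 applies.
Total: $325 + $5,300 = $5,625.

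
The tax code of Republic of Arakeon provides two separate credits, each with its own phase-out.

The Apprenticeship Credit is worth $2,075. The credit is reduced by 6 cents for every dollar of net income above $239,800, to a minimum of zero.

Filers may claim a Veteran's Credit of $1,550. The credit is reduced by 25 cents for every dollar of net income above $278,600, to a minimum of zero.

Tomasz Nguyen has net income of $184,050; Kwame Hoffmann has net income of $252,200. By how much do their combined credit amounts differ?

$744

Tomasz ($184,050): Apprenticeship Credit: $184,050 is at or below the $239,800 threshold, so the full $2,075 applies. Veteran's Credit: $184,050 is at or below the $278,600 threshold, so the full $1,550 applies. total $2,075 + $1,550 = $3,625
Kwame ($252,200): Apprenticeship Credit: 6% of the $12,400 excess over $239,800 is $744; credit = $2,075 − $744 = $1,331. Veteran's Credit: $252,200 is at or below the $278,600 threshold, so the full $1,550 applies. total $1,331 + $1,550 = $2,881
Difference: |$3,625 − $2,881| = $744.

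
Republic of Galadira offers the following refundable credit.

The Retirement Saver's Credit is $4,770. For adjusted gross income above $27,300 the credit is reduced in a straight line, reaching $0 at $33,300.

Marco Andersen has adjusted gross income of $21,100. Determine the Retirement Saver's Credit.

$4,770

Retirement Saver's Credit: $21,100 is at or below the $27,300 threshold, so the full $4,770 applies.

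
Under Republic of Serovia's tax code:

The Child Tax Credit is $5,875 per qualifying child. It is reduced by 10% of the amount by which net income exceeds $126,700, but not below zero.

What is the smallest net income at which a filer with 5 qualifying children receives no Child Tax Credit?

$420,450

Full credit = 5 × $5,875 = $29,375.
The credit falls by 10% of each dollar above $126,700, so it reaches zero when the excess is $29,375 / 10% = $293,750: income = $126,700 + $293,750 = $420,450.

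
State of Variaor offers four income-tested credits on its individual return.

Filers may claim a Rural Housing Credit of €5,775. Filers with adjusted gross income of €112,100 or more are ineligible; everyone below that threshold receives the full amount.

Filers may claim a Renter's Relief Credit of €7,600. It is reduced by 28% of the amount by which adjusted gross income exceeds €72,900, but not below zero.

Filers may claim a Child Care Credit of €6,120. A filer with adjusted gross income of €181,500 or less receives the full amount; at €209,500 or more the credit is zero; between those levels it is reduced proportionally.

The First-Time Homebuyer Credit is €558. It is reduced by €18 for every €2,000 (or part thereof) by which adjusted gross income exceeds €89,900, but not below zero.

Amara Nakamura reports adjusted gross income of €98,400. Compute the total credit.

Rural Housing Credit: €98,400 is below the €112,100 cutoff, so the full €5,775 applies.
Renter's Relief Credit: 28% of the €25,500 excess over €72,900 is €7,140; credit = €7,600 − €7,140 = €460.
Child Care Credit: €98,400 is at or below the €181,500 threshold, so the full €6,120 applies.
First-Time Homebuyer Credit: income exceeds €89,900 by €8,500, which is 5 full-or-partial €2,000 increments; reduction = 5 × €18 = €90, leaving €468.
Total: €5,775 + €460 + €6,120 + €468 = €12,823.

€12,823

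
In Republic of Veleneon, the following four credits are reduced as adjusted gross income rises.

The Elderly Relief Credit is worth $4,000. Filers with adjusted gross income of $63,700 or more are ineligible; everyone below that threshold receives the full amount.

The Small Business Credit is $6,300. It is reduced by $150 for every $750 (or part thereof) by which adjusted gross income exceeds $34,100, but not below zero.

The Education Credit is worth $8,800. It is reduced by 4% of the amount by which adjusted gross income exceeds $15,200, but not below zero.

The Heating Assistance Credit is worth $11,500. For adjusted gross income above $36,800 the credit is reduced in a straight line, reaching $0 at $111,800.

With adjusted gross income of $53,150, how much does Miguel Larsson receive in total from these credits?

$22,675

Elderly Relief Credit: $53,150 is below the $63,700 cutoff, so the full $4,000 applies.
Small Business Credit: income exceeds $34,100 by $19,050, which is 26 full-or-partial $750 increments; reduction = 26 × $150 = $3,900, leaving $2,400.
Education Credit: 4% of the $37,950 excess over $15,200 is $1,518; credit = $8,800 − $1,518 = $7,282.
Heating Assistance Credit: $53,150 is $16,350 into a $75,000 phase-out range, leaving 58,650/75,000 of the credit: $11,500 × 58,650/75,000 = $8,993.
Total: $4,000 + $2,400 + $7,282 + $8,993 = $22,675.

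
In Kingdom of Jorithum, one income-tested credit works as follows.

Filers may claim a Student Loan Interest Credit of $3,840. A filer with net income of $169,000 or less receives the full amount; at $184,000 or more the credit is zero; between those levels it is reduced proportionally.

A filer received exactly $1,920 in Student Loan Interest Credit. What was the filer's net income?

$1,920 is 1,920/3,840 of the full $3,840, so 1,920/3,840 of the $15,000 range has been used: income = $169,000 + $15,000 × 1,920/3,840 = $176,500.

$176,500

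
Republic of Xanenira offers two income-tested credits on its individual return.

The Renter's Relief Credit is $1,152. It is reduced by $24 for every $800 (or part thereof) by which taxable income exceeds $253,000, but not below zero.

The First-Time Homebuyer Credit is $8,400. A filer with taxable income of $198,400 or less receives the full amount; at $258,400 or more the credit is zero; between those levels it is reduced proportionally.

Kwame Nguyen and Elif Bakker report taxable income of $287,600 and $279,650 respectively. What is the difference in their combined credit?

Kwame ($287,600): Renter's Relief Credit: income exceeds $253,000 by $34,600, which is 44 full-or-partial $800 increments; reduction = 44 × $24 = $1,056, leaving $96. First-Time Homebuyer Credit: $287,600 is at or above $258,400, so the credit is $0. total $96 + $0 = $96
Elif ($279,650): Renter's Relief Credit: income exceeds $253,000 by $26,650, which is 34 full-or-partial $800 increments; reduction = 34 × $24 = $816, leaving $336. First-Time Homebuyer Credit: $279,650 is at or above $258,400, so the credit is $0. total $336 + $0 = $336
Difference: |$96 − $336| = $240.

$240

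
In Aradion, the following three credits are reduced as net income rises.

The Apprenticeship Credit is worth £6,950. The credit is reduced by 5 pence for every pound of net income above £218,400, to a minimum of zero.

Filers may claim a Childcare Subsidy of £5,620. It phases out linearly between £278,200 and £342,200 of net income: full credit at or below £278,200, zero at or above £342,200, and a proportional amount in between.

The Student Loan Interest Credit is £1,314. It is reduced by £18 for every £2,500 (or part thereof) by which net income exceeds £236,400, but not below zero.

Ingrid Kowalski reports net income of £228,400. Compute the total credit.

£13,384

Apprenticeship Credit: 5% of the £10,000 excess over £218,400 is £500; credit = £6,950 − £500 = £6,450.
Childcare Subsidy: £228,400 is at or below the £278,200 threshold, so the full £5,620 applies.
Student Loan Interest Credit: £228,400 is at or below the £236,400 threshold, so the full £1,314 applies.
Total: £6,450 + £5,620 + £1,314 = £13,384.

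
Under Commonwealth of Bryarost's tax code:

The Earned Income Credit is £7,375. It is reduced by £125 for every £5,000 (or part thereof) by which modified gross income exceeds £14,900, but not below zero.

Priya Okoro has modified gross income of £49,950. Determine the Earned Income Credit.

Earned Income Credit: income exceeds £14,900 by £35,050, which is 8 full-or-partial £5,000 increments; reduction = 8 × £125 = £1,000, leaving £6,375.

£6,375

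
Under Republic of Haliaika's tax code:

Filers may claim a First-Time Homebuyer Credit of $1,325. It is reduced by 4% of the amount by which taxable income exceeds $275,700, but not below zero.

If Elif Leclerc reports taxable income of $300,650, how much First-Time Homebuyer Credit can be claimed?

$327

First-Time Homebuyer Credit: 4% of the $24,950 excess over $275,700 is $998; credit = $1,325 − $998 = $327.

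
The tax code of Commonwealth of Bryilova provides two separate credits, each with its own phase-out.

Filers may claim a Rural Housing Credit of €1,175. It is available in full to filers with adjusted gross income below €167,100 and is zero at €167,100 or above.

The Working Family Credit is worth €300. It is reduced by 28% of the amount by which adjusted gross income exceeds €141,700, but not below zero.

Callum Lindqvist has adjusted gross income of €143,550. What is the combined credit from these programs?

Rural Housing Credit: €143,550 is below the €167,100 cutoff, so the full €1,175 applies.
Working Family Credit: 28% of the €1,850 excess over €141,700 is €518 ≥ base, so the credit is €0.
Total: €1,175 + €0 = €1,175.

€1,175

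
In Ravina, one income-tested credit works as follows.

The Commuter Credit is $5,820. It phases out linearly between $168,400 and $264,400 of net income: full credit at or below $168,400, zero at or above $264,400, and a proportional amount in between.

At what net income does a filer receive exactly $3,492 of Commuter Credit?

$206,800

$3,492 is 3,492/5,820 of the full $5,820, so 2,328/5,820 of the $96,000 range has been used: income = $168,400 + $96,000 × 2,328/5,820 = $206,800.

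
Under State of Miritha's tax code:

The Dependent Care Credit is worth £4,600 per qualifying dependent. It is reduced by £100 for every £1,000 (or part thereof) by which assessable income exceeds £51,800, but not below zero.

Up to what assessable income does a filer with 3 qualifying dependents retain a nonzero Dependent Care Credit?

£188,800

Full credit = 3 × £4,600 = £13,800.
After 137 increments the reduction is 137 × £100 = £13,700, leaving £100; one more increment wipes it out. Increment 137 ends at excess 137 × £1,000 = £137,000, so the highest qualifying income is £51,800 + £137,000 = £188,800.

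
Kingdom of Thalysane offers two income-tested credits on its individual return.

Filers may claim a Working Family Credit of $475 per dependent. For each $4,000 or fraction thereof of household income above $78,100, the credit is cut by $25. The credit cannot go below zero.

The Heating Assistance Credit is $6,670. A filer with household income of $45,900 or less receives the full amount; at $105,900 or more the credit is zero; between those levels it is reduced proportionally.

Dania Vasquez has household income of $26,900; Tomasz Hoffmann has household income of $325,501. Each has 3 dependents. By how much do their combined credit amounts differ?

Dania ($26,900): Working Family Credit: base = 3 × $475 = $1,425. $26,900 is at or below the $78,100 threshold, so the full $1,425 applies. Heating Assistance Credit: $26,900 is at or below the $45,900 threshold, so the full $6,670 applies. total $1,425 + $6,670 = $8,095
Tomasz ($325,501): Working Family Credit: base = 3 × $475 = $1,425. income exceeds $78,100 by $247,401 → 62 increments × $25 = $1,550 ≥ base, so the credit is $0. Heating Assistance Credit: $325,501 is at or above $105,900, so the credit is $0. total $0 + $0 = $0
Difference: |$8,095 − $0| = $8,095.

$8,095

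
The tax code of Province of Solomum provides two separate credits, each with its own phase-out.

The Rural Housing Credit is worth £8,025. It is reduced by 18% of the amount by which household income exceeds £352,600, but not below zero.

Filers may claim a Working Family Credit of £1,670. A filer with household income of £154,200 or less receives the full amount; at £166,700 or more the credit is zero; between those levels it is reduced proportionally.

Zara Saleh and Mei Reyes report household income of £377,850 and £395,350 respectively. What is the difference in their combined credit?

£3,150

Zara (£377,850): Rural Housing Credit: 18% of the £25,250 excess over £352,600 is £4,545; credit = £8,025 − £4,545 = £3,480. Working Family Credit: £377,850 is at or above £166,700, so the credit is £0. total £3,480 + £0 = £3,480
Mei (£395,350): Rural Housing Credit: 18% of the £42,750 excess over £352,600 is £7,695; credit = £8,025 − £7,695 = £330. Working Family Credit: £395,350 is at or above £166,700, so the credit is £0. total £330 + £0 = £330
Difference: |£3,480 − £330| = £3,150.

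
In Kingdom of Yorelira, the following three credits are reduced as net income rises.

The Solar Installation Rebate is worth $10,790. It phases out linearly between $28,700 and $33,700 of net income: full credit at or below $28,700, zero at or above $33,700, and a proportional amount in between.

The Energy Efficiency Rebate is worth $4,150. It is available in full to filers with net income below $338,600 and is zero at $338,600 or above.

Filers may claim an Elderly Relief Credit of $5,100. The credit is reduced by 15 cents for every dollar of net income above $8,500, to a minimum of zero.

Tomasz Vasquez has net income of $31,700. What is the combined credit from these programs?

Solar Installation Rebate: $31,700 is $3,000 into a $5,000 phase-out range, leaving 2,000/5,000 of the credit: $10,790 × 2,000/5,000 = $4,316.
Energy Efficiency Rebate: $31,700 is below the $338,600 cutoff, so the full $4,150 applies.
Elderly Relief Credit: 15% of the $23,200 excess over $8,500 is $3,480; credit = $5,100 − $3,480 = $1,620.
Total: $4,316 + $4,150 + $1,620 = $10,086.

$10,086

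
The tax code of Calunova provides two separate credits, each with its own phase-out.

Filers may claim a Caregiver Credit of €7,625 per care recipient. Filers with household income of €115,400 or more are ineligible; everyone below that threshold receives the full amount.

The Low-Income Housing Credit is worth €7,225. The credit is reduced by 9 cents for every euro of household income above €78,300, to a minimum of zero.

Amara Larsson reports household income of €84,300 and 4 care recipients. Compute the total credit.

Caregiver Credit: base = 4 × €7,625 = €30,500. €84,300 is below the €115,400 cutoff, so the full €30,500 applies.
Low-Income Housing Credit: 9% of the €6,000 excess over €78,300 is €540; credit = €7,225 − €540 = €6,685.
Total: €30,500 + €6,685 = €37,185.

€37,185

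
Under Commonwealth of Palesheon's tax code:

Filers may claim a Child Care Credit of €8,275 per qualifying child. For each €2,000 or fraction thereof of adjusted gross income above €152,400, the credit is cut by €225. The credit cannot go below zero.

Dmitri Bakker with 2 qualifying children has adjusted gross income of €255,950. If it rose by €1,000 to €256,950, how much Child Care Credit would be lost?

€225

At €255,950 — base = 2 × €8,275 = €16,550. income exceeds €152,400 by €103,550, which is 52 full-or-partial €2,000 increments; reduction = 52 × €225 = €11,700, leaving €4,850.
At €256,950 — base = 2 × €8,275 = €16,550. income exceeds €152,400 by €104,550, which is 53 full-or-partial €2,000 increments; reduction = 53 × €225 = €11,925, leaving €4,625.
Lost: €4,850 − €4,625 = €225.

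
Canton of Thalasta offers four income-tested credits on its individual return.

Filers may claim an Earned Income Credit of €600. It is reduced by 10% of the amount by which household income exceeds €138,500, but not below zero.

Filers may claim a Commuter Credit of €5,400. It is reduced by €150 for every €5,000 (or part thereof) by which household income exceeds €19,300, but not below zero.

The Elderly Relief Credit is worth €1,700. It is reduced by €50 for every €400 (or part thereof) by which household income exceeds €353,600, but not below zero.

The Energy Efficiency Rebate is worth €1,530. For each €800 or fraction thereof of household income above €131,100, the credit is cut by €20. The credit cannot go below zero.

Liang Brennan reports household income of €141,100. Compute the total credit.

Earned Income Credit: 10% of the €2,600 excess over €138,500 is €260; credit = €600 − €260 = €340.
Commuter Credit: income exceeds €19,300 by €121,800, which is 25 full-or-partial €5,000 increments; reduction = 25 × €150 = €3,750, leaving €1,650.
Elderly Relief Credit: €141,100 is at or below the €353,600 threshold, so the full €1,700 applies.
Energy Efficiency Rebate: income exceeds €131,100 by €10,000, which is 13 full-or-partial €800 increments; reduction = 13 × €20 = €260, leaving €1,270.
Total: €340 + €1,650 + €1,700 + €1,270 = €4,960.

€4,960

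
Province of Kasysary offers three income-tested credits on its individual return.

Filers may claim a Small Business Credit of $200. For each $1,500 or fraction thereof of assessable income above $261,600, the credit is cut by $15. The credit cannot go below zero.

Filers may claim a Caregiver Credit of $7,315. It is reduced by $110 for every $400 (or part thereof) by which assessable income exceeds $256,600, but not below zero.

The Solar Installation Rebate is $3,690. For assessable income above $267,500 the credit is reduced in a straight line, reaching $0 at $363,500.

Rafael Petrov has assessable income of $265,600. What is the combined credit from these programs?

$8,630

Small Business Credit: income exceeds $261,600 by $4,000, which is 3 full-or-partial $1,500 increments; reduction = 3 × $15 = $45, leaving $155.
Caregiver Credit: income exceeds $256,600 by $9,000, which is 23 full-or-partial $400 increments; reduction = 23 × $110 = $2,530, leaving $4,785.
Solar Installation Rebate: $265,600 is at or below the $267,500 threshold, so the full $3,690 applies.
Total: $155 + $4,785 + $3,690 = $8,630.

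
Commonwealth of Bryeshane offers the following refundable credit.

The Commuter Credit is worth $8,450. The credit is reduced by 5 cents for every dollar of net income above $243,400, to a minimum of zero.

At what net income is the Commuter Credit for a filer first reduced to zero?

The credit falls by 5% of each dollar above $243,400, so it reaches zero when the excess is $8,450 / 5% = $169,000: income = $243,400 + $169,000 = $412,400.

$412,400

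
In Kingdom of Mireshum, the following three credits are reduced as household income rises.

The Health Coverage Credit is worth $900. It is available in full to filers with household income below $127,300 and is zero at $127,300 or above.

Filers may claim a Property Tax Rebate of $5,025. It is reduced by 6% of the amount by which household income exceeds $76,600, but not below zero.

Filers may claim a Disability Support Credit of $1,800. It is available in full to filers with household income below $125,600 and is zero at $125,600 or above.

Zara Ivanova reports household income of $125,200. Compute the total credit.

$4,809

Health Coverage Credit: $125,200 is below the $127,300 cutoff, so the full $900 applies.
Property Tax Rebate: 6% of the $48,600 excess over $76,600 is $2,916; credit = $5,025 − $2,916 = $2,109.
Disability Support Credit: $125,200 is below the $125,600 cutoff, so the full $1,800 applies.
Total: $900 + $2,109 + $1,800 = $4,809.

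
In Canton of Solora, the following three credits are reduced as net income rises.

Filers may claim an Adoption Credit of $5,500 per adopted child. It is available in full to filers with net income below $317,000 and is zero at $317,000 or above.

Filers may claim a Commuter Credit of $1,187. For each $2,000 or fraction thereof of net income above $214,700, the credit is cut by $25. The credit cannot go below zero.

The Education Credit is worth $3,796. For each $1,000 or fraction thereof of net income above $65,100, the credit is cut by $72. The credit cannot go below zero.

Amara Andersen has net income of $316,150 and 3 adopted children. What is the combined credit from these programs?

$16,500

Adoption Credit: base = 3 × $5,500 = $16,500. $316,150 is below the $317,000 cutoff, so the full $16,500 applies.
Commuter Credit: income exceeds $214,700 by $101,450 → 51 increments × $25 = $1,275 ≥ base, so the credit is $0.
Education Credit: income exceeds $65,100 by $251,050 → 252 increments × $72 = $18,144 ≥ base, so the credit is $0.
Total: $16,500 + $0 + $0 = $16,500.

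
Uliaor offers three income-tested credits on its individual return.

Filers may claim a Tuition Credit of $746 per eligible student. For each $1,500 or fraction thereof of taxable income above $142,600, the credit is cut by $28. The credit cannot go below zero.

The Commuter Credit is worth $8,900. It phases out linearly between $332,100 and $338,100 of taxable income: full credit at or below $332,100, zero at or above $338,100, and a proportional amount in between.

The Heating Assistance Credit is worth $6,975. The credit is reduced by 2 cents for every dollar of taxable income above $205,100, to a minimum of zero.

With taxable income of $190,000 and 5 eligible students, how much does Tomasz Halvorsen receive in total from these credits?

$18,709

Tuition Credit: base = 5 × $746 = $3,730. income exceeds $142,600 by $47,400, which is 32 full-or-partial $1,500 increments; reduction = 32 × $28 = $896, leaving $2,834.
Commuter Credit: $190,000 is at or below the $332,100 threshold, so the full $8,900 applies.
Heating Assistance Credit: $190,000 is at or below the $205,100 threshold, so the full $6,975 applies.
Total: $2,834 + $8,900 + $6,975 = $18,709.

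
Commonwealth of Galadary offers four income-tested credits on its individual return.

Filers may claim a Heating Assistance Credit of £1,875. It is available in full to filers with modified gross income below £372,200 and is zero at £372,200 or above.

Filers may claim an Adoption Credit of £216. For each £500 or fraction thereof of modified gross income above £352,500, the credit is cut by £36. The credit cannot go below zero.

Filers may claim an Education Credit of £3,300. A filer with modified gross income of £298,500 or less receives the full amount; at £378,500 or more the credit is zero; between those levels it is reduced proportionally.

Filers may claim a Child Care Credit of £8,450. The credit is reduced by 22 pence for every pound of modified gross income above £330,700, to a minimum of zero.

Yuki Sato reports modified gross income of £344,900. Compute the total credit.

£8,803

Heating Assistance Credit: £344,900 is below the £372,200 cutoff, so the full £1,875 applies.
Adoption Credit: £344,900 is at or below the £352,500 threshold, so the full £216 applies.
Education Credit: £344,900 is £46,400 into a £80,000 phase-out range, leaving 33,600/80,000 of the credit: £3,300 × 33,600/80,000 = £1,386.
Child Care Credit: 22% of the £14,200 excess over £330,700 is £3,124; credit = £8,450 − £3,124 = £5,326.
Total: £1,875 + £216 + £1,386 + £5,326 = £8,803.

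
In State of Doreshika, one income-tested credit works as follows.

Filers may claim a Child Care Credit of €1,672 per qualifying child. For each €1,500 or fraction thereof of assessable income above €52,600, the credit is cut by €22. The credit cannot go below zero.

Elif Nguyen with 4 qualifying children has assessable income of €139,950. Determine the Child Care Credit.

€5,390

Child Care Credit: base = 4 × €1,672 = €6,688. income exceeds €52,600 by €87,350, which is 59 full-or-partial €1,500 increments; reduction = 59 × €22 = €1,298, leaving €5,390.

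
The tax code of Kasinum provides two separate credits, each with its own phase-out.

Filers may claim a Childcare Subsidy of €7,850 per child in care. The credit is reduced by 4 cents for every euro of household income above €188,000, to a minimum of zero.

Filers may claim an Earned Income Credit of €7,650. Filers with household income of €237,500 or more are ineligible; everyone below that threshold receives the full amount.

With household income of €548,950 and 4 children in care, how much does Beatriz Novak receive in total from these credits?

Childcare Subsidy: base = 4 × €7,850 = €31,400. 4% of the €360,950 excess over €188,000 is €14,438; credit = €31,400 − €14,438 = €16,962.
Earned Income Credit: €548,950 meets or exceeds the €237,500 cutoff, so the credit is €0.
Total: €16,962 + €0 = €16,962.

€16,962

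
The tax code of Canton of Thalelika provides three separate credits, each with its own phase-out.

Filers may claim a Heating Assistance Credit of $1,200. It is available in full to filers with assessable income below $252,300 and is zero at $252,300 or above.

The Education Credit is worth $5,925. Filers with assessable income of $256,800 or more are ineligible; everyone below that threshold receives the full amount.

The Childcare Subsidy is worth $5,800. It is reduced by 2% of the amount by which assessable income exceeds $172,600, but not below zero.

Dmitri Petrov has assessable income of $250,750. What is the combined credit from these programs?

Heating Assistance Credit: $250,750 is below the $252,300 cutoff, so the full $1,200 applies.
Education Credit: $250,750 is below the $256,800 cutoff, so the full $5,925 applies.
Childcare Subsidy: 2% of the $78,150 excess over $172,600 is $1,563; credit = $5,800 − $1,563 = $4,237.
Total: $1,200 + $5,925 + $4,237 = $11,362.

$11,362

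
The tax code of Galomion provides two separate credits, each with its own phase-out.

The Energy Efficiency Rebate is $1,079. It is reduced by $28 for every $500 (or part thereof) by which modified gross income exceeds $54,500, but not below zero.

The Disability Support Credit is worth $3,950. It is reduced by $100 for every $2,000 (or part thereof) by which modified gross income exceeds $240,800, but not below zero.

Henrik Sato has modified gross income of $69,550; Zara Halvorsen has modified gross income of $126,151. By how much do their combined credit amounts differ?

$211

Henrik ($69,550): Energy Efficiency Rebate: income exceeds $54,500 by $15,050, which is 31 full-or-partial $500 increments; reduction = 31 × $28 = $868, leaving $211. Disability Support Credit: $69,550 is at or below the $240,800 threshold, so the full $3,950 applies. total $211 + $3,950 = $4,161
Zara ($126,151): Energy Efficiency Rebate: income exceeds $54,500 by $71,651 → 144 increments × $28 = $4,032 ≥ base, so the credit is $0. Disability Support Credit: $126,151 is at or below the $240,800 threshold, so the full $3,950 applies. total $0 + $3,950 = $3,950
Difference: |$4,161 − $3,950| = $211.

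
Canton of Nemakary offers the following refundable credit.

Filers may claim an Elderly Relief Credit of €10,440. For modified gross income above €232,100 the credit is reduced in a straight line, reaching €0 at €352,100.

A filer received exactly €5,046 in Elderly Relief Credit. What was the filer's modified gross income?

€294,100

€5,046 is 5,046/10,440 of the full €10,440, so 5,394/10,440 of the €120,000 range has been used: income = €232,100 + €120,000 × 5,394/10,440 = €294,100.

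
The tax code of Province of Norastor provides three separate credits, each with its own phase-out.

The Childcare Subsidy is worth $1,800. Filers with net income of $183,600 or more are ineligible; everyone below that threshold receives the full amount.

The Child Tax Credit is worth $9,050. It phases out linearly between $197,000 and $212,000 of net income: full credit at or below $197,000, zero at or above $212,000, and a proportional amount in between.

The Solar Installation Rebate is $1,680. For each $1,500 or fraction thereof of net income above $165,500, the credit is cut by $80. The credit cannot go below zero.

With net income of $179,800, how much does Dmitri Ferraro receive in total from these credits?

Childcare Subsidy: $179,800 is below the $183,600 cutoff, so the full $1,800 applies.
Child Tax Credit: $179,800 is at or below the $197,000 threshold, so the full $9,050 applies.
Solar Installation Rebate: income exceeds $165,500 by $14,300, which is 10 full-or-partial $1,500 increments; reduction = 10 × $80 = $800, leaving $880.
Total: $1,800 + $9,050 + $880 = $11,730.

$11,730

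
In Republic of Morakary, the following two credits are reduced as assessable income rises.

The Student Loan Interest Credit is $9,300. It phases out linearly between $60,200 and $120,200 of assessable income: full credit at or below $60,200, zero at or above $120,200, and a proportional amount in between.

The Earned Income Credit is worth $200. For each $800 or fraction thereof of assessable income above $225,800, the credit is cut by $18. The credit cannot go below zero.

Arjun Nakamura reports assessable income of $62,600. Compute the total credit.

$9,128

Student Loan Interest Credit: $62,600 is $2,400 into a $60,000 phase-out range, leaving 57,600/60,000 of the credit: $9,300 × 57,600/60,000 = $8,928.
Earned Income Credit: $62,600 is at or below the $225,800 threshold, so the full $200 applies.
Total: $8,928 + $200 = $9,128.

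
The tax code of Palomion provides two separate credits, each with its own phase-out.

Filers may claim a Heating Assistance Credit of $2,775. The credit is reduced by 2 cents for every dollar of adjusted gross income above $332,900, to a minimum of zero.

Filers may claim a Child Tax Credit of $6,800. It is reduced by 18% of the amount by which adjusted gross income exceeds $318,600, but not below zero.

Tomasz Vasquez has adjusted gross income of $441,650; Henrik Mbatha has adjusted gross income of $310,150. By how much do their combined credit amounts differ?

$8,975

Tomasz ($441,650): Heating Assistance Credit: 2% of the $108,750 excess over $332,900 is $2,175; credit = $2,775 − $2,175 = $600. Child Tax Credit: 18% of the $123,050 excess over $318,600 is $22,149 ≥ base, so the credit is $0. total $600 + $0 = $600
Henrik ($310,150): Heating Assistance Credit: $310,150 is at or below the $332,900 threshold, so the full $2,775 applies. Child Tax Credit: $310,150 is at or below the $318,600 threshold, so the full $6,800 applies. total $2,775 + $6,800 = $9,575
Difference: |$600 − $9,575| = $8,975.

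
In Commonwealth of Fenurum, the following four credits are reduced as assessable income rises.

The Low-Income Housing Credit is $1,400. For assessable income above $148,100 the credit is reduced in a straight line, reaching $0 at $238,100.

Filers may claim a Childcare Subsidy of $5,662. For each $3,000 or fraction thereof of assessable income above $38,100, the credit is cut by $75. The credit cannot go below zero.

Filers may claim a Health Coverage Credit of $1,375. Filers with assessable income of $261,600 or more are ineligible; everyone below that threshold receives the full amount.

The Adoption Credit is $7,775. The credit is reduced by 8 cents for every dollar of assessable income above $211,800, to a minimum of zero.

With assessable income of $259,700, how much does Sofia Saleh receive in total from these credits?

$5,430

Low-Income Housing Credit: $259,700 is at or above $238,100, so the credit is $0.
Childcare Subsidy: income exceeds $38,100 by $221,600, which is 74 full-or-partial $3,000 increments; reduction = 74 × $75 = $5,550, leaving $112.
Health Coverage Credit: $259,700 is below the $261,600 cutoff, so the full $1,375 applies.
Adoption Credit: 8% of the $47,900 excess over $211,800 is $3,832; credit = $7,775 − $3,832 = $3,943.
Total: $0 + $112 + $1,375 + $3,943 = $5,430.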